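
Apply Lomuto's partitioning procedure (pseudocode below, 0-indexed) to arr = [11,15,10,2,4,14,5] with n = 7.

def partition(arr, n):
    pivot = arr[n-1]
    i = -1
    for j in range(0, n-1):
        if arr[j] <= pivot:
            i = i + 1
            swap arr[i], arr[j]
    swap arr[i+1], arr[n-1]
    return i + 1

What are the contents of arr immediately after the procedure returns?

pivot = arr[6] = 5; i = -1
j=0: arr[0]=11 > 5 → no swap
j=1: arr[1]=15 > 5 → no swap
j=2: arr[2]=10 > 5 → no swap
j=3: arr[3]=2 ≤ 5 → i=0, swap arr[0],arr[3] → [2,15,10,11,4,14,5]
j=4: arr[4]=4 ≤ 5 → i=1, swap arr[1],arr[4] → [2,4,10,11,15,14,5]
j=5: arr[5]=14 > 5 → no swap
final swap arr[2],arr[6] → [2,4,5,11,15,14,10]; return 2

[2,4,5,11,15,14,10]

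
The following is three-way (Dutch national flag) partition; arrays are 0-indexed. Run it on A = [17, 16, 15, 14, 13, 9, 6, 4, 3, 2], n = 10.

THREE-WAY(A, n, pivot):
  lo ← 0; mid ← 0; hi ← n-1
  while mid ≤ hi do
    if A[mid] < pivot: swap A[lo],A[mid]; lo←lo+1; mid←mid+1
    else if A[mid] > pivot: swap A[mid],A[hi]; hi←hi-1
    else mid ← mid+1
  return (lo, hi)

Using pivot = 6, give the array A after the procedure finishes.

[2, 3, 4, 6, 9, 13, 14, 15, 16, 17]

pivot = 6; lo=0, mid=0, hi=9
A[mid]=17>6: swap A[0],A[9]; hi=8 → [2, 16, 15, 14, 13, 9, 6, 4, 3, 17]
A[mid]=2<6: swap A[0],A[0]; lo=1,mid=1 → [2, 16, 15, 14, 13, 9, 6, 4, 3, 17]
A[mid]=16>6: swap A[1],A[8]; hi=7 → [2, 3, 15, 14, 13, 9, 6, 4, 16, 17]
A[mid]=3<6: swap A[1],A[1]; lo=2,mid=2 → [2, 3, 15, 14, 13, 9, 6, 4, 16, 17]
A[mid]=15>6: swap A[2],A[7]; hi=6 → [2, 3, 4, 14, 13, 9, 6, 15, 16, 17]
A[mid]=4<6: swap A[2],A[2]; lo=3,mid=3 → [2, 3, 4, 14, 13, 9, 6, 15, 16, 17]
A[mid]=14>6: swap A[3],A[6]; hi=5 → [2, 3, 4, 6, 13, 9, 14, 15, 16, 17]
A[mid]=6=6: mid=4
A[mid]=13>6: swap A[4],A[5]; hi=4 → [2, 3, 4, 6, 9, 13, 14, 15, 16, 17]
A[mid]=9>6: swap A[4],A[4]; hi=3 → [2, 3, 4, 6, 9, 13, 14, 15, 16, 17]
end: lo=3, hi=3; A = [2, 3, 4, 6, 9, 13, 14, 15, 16, 17]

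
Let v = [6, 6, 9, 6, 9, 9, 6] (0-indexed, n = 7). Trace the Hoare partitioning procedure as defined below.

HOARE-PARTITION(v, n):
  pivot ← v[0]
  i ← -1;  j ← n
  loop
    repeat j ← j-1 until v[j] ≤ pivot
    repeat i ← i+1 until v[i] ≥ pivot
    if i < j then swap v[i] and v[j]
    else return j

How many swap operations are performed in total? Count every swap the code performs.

2

pivot = v[0] = 6; i = -1, j = 7
j→6 (v[6]=6≤6), i→0 (v[0]=6≥6); i<j, swap → [6, 6, 9, 6, 9, 9, 6]
j→3 (v[3]=6≤6), i→1 (v[1]=6≥6); i<j, swap → [6, 6, 9, 6, 9, 9, 6]
j→1, i→2; i≥j, return j=1. v = [6, 6, 9, 6, 9, 9, 6]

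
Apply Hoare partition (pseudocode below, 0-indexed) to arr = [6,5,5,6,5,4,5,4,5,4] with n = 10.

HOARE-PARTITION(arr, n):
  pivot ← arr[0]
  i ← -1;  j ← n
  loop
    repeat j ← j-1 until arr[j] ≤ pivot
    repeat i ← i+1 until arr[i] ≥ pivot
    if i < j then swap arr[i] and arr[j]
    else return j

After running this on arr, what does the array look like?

pivot=6
j stops at 9 (4), i stops at 0 (6); swap ⇒ [4,5,5,6,5,4,5,4,5,6]
j stops at 8 (5), i stops at 3 (6); swap ⇒ [4,5,5,5,5,4,5,4,6,6]
j stops at 7, i stops at 8; i≥j ⇒ return 7. arr=[4,5,5,5,5,4,5,4,6,6]

[4,5,5,5,5,4,5,4,6,6]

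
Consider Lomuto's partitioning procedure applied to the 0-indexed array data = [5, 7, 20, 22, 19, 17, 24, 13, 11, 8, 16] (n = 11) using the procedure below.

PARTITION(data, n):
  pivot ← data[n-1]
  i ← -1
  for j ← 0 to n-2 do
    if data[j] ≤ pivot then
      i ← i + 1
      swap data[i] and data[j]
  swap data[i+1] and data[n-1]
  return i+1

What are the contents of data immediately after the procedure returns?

[5, 7, 13, 11, 8, 16, 24, 20, 22, 19, 17]

pivot=16, i=-1
j=0: 5≤16, i=0, swap(0,0) ⇒ [5, 7, 20, 22, 19, 17, 24, 13, 11, 8, 16]
j=1: 7≤16, i=1, swap(1,1) ⇒ [5, 7, 20, 22, 19, 17, 24, 13, 11, 8, 16]
j=2: 20>16, skip
j=3: 22>16, skip
j=4: 19>16, skip
j=5: 17>16, skip
j=6: 24>16, skip
j=7: 13≤16, i=2, swap(2,7) ⇒ [5, 7, 13, 22, 19, 17, 24, 20, 11, 8, 16]
j=8: 11≤16, i=3, swap(3,8) ⇒ [5, 7, 13, 11, 19, 17, 24, 20, 22, 8, 16]
j=9: 8≤16, i=4, swap(4,9) ⇒ [5, 7, 13, 11, 8, 17, 24, 20, 22, 19, 16]
swap(5,10) ⇒ [5, 7, 13, 11, 8, 16, 24, 20, 22, 19, 17]; return 5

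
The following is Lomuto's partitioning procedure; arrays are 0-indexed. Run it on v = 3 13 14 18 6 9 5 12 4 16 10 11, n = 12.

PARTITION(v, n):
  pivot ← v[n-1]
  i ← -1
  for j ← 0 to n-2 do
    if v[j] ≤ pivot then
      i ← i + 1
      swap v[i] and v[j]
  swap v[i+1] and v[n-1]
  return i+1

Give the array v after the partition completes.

3 6 9 5 4 10 11 12 13 16 14 18

pivot=11, i=-1
j=0: 3≤11, i=0, swap(0,0) ⇒ 3 13 14 18 6 9 5 12 4 16 10 11
j=1: 13>11, skip
j=2: 14>11, skip
j=3: 18>11, skip
j=4: 6≤11, i=1, swap(1,4) ⇒ 3 6 14 18 13 9 5 12 4 16 10 11
j=5: 9≤11, i=2, swap(2,5) ⇒ 3 6 9 18 13 14 5 12 4 16 10 11
j=6: 5≤11, i=3, swap(3,6) ⇒ 3 6 9 5 13 14 18 12 4 16 10 11
j=7: 12>11, skip
j=8: 4≤11, i=4, swap(4,8) ⇒ 3 6 9 5 4 14 18 12 13 16 10 11
j=9: 16>11, skip
j=10: 10≤11, i=5, swap(5,10) ⇒ 3 6 9 5 4 10 18 12 13 16 14 11
swap(6,11) ⇒ 3 6 9 5 4 10 11 12 13 16 14 18; return 6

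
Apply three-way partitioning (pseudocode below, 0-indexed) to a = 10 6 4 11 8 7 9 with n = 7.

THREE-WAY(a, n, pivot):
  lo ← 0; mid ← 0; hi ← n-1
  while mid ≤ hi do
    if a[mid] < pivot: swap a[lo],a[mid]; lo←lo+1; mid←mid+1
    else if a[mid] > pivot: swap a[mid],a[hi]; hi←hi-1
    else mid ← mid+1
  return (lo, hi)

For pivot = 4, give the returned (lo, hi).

pivot = 4; lo=0, mid=0, hi=6
a[mid]=10>4: swap a[0],a[6]; hi=5 → 9 6 4 11 8 7 10
a[mid]=9>4: swap a[0],a[5]; hi=4 → 7 6 4 11 8 9 10
a[mid]=7>4: swap a[0],a[4]; hi=3 → 8 6 4 11 7 9 10
a[mid]=8>4: swap a[0],a[3]; hi=2 → 11 6 4 8 7 9 10
a[mid]=11>4: swap a[0],a[2]; hi=1 → 4 6 11 8 7 9 10
a[mid]=4=4: mid=1
a[mid]=6>4: swap a[1],a[1]; hi=0 → 4 6 11 8 7 9 10
end: lo=0, hi=0; a = 4 6 11 8 7 9 10

(0, 0)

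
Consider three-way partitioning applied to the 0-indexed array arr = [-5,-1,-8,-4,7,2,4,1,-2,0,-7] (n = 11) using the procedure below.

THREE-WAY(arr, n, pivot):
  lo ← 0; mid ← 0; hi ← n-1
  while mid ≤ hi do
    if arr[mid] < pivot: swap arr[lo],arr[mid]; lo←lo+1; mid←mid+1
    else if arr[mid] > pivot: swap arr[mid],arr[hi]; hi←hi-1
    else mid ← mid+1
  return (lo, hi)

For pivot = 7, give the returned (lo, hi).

(10, 10)

lo=0 mid=0 hi=10
-5<7: swap(0,0), lo=1 mid=1 ⇒ [-5,-1,-8,-4,7,2,4,1,-2,0,-7]
-1<7: swap(1,1), lo=2 mid=2 ⇒ [-5,-1,-8,-4,7,2,4,1,-2,0,-7]
-8<7: swap(2,2), lo=3 mid=3 ⇒ [-5,-1,-8,-4,7,2,4,1,-2,0,-7]
-4<7: swap(3,3), lo=4 mid=4 ⇒ [-5,-1,-8,-4,7,2,4,1,-2,0,-7]
7=7: mid=5
2<7: swap(4,5), lo=5 mid=6 ⇒ [-5,-1,-8,-4,2,7,4,1,-2,0,-7]
4<7: swap(5,6), lo=6 mid=7 ⇒ [-5,-1,-8,-4,2,4,7,1,-2,0,-7]
1<7: swap(6,7), lo=7 mid=8 ⇒ [-5,-1,-8,-4,2,4,1,7,-2,0,-7]
-2<7: swap(7,8), lo=8 mid=9 ⇒ [-5,-1,-8,-4,2,4,1,-2,7,0,-7]
0<7: swap(8,9), lo=9 mid=10 ⇒ [-5,-1,-8,-4,2,4,1,-2,0,7,-7]
-7<7: swap(9,10), lo=10 mid=11 ⇒ [-5,-1,-8,-4,2,4,1,-2,0,-7,7]
done. lo=10 hi=10; arr=[-5,-1,-8,-4,2,4,1,-2,0,-7,7]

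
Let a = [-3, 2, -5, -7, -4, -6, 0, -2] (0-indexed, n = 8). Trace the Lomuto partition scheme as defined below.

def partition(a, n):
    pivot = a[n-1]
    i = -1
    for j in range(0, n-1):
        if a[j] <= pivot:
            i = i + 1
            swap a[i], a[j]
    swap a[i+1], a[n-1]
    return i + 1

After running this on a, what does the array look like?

[-3, -5, -7, -4, -6, -2, 0, 2]

pivot = a[7] = -2; i = -1
j=0: a[0]=-3 ≤ -2 → i=0, swap a[0],a[0] (no change) → [-3, 2, -5, -7, -4, -6, 0, -2]
j=1: a[1]=2 > -2 → no swap
j=2: a[2]=-5 ≤ -2 → i=1, swap a[1],a[2] → [-3, -5, 2, -7, -4, -6, 0, -2]
j=3: a[3]=-7 ≤ -2 → i=2, swap a[2],a[3] → [-3, -5, -7, 2, -4, -6, 0, -2]
j=4: a[4]=-4 ≤ -2 → i=3, swap a[3],a[4] → [-3, -5, -7, -4, 2, -6, 0, -2]
j=5: a[5]=-6 ≤ -2 → i=4, swap a[4],a[5] → [-3, -5, -7, -4, -6, 2, 0, -2]
j=6: a[6]=0 > -2 → no swap
final swap a[5],a[7] → [-3, -5, -7, -4, -6, -2, 0, 2]; return 5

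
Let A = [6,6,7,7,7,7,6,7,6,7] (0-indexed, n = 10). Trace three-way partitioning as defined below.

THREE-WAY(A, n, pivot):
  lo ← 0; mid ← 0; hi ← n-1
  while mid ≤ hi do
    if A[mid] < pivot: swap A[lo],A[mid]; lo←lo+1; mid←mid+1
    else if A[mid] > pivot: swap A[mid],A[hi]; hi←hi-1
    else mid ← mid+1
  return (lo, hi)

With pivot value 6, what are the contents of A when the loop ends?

[6,6,6,6,7,7,7,7,7,7]

pivot = 6; lo=0, mid=0, hi=9
A[mid]=6=6: mid=1
A[mid]=6=6: mid=2
A[mid]=7>6: swap A[2],A[9]; hi=8 → [6,6,7,7,7,7,6,7,6,7]
A[mid]=7>6: swap A[2],A[8]; hi=7 → [6,6,6,7,7,7,6,7,7,7]
A[mid]=6=6: mid=3
A[mid]=7>6: swap A[3],A[7]; hi=6 → [6,6,6,7,7,7,6,7,7,7]
A[mid]=7>6: swap A[3],A[6]; hi=5 → [6,6,6,6,7,7,7,7,7,7]
A[mid]=6=6: mid=4
A[mid]=7>6: swap A[4],A[5]; hi=4 → [6,6,6,6,7,7,7,7,7,7]
A[mid]=7>6: swap A[4],A[4]; hi=3 → [6,6,6,6,7,7,7,7,7,7]
end: lo=0, hi=3; A = [6,6,6,6,7,7,7,7,7,7]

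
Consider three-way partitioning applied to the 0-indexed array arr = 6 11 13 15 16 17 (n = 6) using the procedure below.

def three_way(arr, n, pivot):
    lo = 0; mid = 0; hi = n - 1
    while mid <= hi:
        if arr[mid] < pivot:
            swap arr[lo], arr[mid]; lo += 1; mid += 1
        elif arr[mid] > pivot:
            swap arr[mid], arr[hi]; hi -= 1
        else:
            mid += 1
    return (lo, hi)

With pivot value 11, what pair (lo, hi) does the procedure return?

(1, 1)

lo=0 mid=0 hi=5
6<11: swap(0,0), lo=1 mid=1 ⇒ 6 11 13 15 16 17
11=11: mid=2
13>11: swap(2,5), hi=4 ⇒ 6 11 17 15 16 13
17>11: swap(2,4), hi=3 ⇒ 6 11 16 15 17 13
16>11: swap(2,3), hi=2 ⇒ 6 11 15 16 17 13
15>11: swap(2,2), hi=1 ⇒ 6 11 15 16 17 13
done. lo=1 hi=1; arr=6 11 15 16 17 13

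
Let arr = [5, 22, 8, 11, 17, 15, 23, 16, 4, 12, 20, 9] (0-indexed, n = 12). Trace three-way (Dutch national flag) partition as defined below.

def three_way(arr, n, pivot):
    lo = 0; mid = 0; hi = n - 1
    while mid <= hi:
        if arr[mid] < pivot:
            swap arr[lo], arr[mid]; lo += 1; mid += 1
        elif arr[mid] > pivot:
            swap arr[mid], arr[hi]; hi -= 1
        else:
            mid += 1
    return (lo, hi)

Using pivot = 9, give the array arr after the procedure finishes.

[5, 8, 4, 9, 15, 23, 16, 17, 12, 20, 11, 22]

pivot = 9; lo=0, mid=0, hi=11
arr[mid]=5<9: swap arr[0],arr[0]; lo=1,mid=1 → [5, 22, 8, 11, 17, 15, 23, 16, 4, 12, 20, 9]
arr[mid]=22>9: swap arr[1],arr[11]; hi=10 → [5, 9, 8, 11, 17, 15, 23, 16, 4, 12, 20, 22]
arr[mid]=9=9: mid=2
arr[mid]=8<9: swap arr[1],arr[2]; lo=2,mid=3 → [5, 8, 9, 11, 17, 15, 23, 16, 4, 12, 20, 22]
arr[mid]=11>9: swap arr[3],arr[10]; hi=9 → [5, 8, 9, 20, 17, 15, 23, 16, 4, 12, 11, 22]
arr[mid]=20>9: swap arr[3],arr[9]; hi=8 → [5, 8, 9, 12, 17, 15, 23, 16, 4, 20, 11, 22]
arr[mid]=12>9: swap arr[3],arr[8]; hi=7 → [5, 8, 9, 4, 17, 15, 23, 16, 12, 20, 11, 22]
arr[mid]=4<9: swap arr[2],arr[3]; lo=3,mid=4 → [5, 8, 4, 9, 17, 15, 23, 16, 12, 20, 11, 22]
arr[mid]=17>9: swap arr[4],arr[7]; hi=6 → [5, 8, 4, 9, 16, 15, 23, 17, 12, 20, 11, 22]
arr[mid]=16>9: swap arr[4],arr[6]; hi=5 → [5, 8, 4, 9, 23, 15, 16, 17, 12, 20, 11, 22]
arr[mid]=23>9: swap arr[4],arr[5]; hi=4 → [5, 8, 4, 9, 15, 23, 16, 17, 12, 20, 11, 22]
arr[mid]=15>9: swap arr[4],arr[4]; hi=3 → [5, 8, 4, 9, 15, 23, 16, 17, 12, 20, 11, 22]
end: lo=3, hi=3; arr = [5, 8, 4, 9, 15, 23, 16, 17, 12, 20, 11, 22]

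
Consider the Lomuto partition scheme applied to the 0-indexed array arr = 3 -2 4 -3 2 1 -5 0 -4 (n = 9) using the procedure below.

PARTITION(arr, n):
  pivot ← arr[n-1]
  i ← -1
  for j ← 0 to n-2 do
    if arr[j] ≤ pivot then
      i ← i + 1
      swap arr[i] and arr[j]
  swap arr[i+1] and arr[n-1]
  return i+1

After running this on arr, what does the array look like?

pivot=-4, i=-1
j=0: 3>-4, skip
j=1: -2>-4, skip
j=2: 4>-4, skip
j=3: -3>-4, skip
j=4: 2>-4, skip
j=5: 1>-4, skip
j=6: -5≤-4, i=0, swap(0,6) ⇒ -5 -2 4 -3 2 1 3 0 -4
j=7: 0>-4, skip
swap(1,8) ⇒ -5 -4 4 -3 2 1 3 0 -2; return 1

-5 -4 4 -3 2 1 3 0 -2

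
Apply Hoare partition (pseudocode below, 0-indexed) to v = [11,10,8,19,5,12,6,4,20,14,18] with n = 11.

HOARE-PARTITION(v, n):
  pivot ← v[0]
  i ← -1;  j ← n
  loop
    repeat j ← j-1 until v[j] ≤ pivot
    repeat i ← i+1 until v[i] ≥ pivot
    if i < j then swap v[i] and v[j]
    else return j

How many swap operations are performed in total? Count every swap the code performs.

2

pivot = v[0] = 11; i = -1, j = 11
j→7 (v[7]=4≤11), i→0 (v[0]=11≥11); i<j, swap → [4,10,8,19,5,12,6,11,20,14,18]
j→6 (v[6]=6≤11), i→3 (v[3]=19≥11); i<j, swap → [4,10,8,6,5,12,19,11,20,14,18]
j→4, i→5; i≥j, return j=4. v = [4,10,8,6,5,12,19,11,20,14,18]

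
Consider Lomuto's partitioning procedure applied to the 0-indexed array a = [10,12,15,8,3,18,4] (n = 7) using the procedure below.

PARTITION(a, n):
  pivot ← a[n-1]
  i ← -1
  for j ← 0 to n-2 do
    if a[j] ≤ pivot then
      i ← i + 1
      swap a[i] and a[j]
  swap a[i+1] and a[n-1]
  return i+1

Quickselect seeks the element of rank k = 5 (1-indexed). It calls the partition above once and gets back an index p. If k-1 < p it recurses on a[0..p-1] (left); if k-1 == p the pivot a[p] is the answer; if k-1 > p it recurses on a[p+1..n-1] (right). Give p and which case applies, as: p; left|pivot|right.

1; right

pivot=4, i=-1
j=0: 10>4, skip
j=1: 12>4, skip
j=2: 15>4, skip
j=3: 8>4, skip
j=4: 3≤4, i=0, swap(0,4) ⇒ [3,12,15,8,10,18,4]
j=5: 18>4, skip
swap(1,6) ⇒ [3,4,15,8,10,18,12]; return 1
p = 1; k-1 = 4 > 1 ⇒ right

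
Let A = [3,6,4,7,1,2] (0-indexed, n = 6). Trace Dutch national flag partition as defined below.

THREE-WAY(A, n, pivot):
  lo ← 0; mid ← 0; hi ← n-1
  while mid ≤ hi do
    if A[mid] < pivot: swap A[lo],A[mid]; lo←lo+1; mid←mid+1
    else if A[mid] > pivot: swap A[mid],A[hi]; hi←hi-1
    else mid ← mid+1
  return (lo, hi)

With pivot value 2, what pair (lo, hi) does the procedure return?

(1, 1)

pivot = 2; lo=0, mid=0, hi=5
A[mid]=3>2: swap A[0],A[5]; hi=4 → [2,6,4,7,1,3]
A[mid]=2=2: mid=1
A[mid]=6>2: swap A[1],A[4]; hi=3 → [2,1,4,7,6,3]
A[mid]=1<2: swap A[0],A[1]; lo=1,mid=2 → [1,2,4,7,6,3]
A[mid]=4>2: swap A[2],A[3]; hi=2 → [1,2,7,4,6,3]
A[mid]=7>2: swap A[2],A[2]; hi=1 → [1,2,7,4,6,3]
end: lo=1, hi=1; A = [1,2,7,4,6,3]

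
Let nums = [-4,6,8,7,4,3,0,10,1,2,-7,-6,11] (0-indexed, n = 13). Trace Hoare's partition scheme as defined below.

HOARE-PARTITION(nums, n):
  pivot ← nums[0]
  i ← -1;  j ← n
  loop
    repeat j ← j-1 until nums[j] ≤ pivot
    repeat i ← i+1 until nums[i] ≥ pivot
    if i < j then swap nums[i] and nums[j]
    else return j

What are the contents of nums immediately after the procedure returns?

[-6,-7,8,7,4,3,0,10,1,2,6,-4,11]

pivot = nums[0] = -4; i = -1, j = 13
j→11 (nums[11]=-6≤-4), i→0 (nums[0]=-4≥-4); i<j, swap → [-6,6,8,7,4,3,0,10,1,2,-7,-4,11]
j→10 (nums[10]=-7≤-4), i→1 (nums[1]=6≥-4); i<j, swap → [-6,-7,8,7,4,3,0,10,1,2,6,-4,11]
j→1, i→2; i≥j, return j=1. nums = [-6,-7,8,7,4,3,0,10,1,2,6,-4,11]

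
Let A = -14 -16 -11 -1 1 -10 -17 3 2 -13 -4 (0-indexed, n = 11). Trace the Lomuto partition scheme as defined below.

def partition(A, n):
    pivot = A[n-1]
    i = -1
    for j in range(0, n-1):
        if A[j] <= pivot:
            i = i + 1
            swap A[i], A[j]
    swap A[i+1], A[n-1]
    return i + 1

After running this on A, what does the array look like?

-14 -16 -11 -10 -17 -13 -4 3 2 -1 1

pivot=-4, i=-1
j=0: -14≤-4, i=0, swap(0,0) ⇒ -14 -16 -11 -1 1 -10 -17 3 2 -13 -4
j=1: -16≤-4, i=1, swap(1,1) ⇒ -14 -16 -11 -1 1 -10 -17 3 2 -13 -4
j=2: -11≤-4, i=2, swap(2,2) ⇒ -14 -16 -11 -1 1 -10 -17 3 2 -13 -4
j=3: -1>-4, skip
j=4: 1>-4, skip
j=5: -10≤-4, i=3, swap(3,5) ⇒ -14 -16 -11 -10 1 -1 -17 3 2 -13 -4
j=6: -17≤-4, i=4, swap(4,6) ⇒ -14 -16 -11 -10 -17 -1 1 3 2 -13 -4
j=7: 3>-4, skip
j=8: 2>-4, skip
j=9: -13≤-4, i=5, swap(5,9) ⇒ -14 -16 -11 -10 -17 -13 1 3 2 -1 -4
swap(6,10) ⇒ -14 -16 -11 -10 -17 -13 -4 3 2 -1 1; return 6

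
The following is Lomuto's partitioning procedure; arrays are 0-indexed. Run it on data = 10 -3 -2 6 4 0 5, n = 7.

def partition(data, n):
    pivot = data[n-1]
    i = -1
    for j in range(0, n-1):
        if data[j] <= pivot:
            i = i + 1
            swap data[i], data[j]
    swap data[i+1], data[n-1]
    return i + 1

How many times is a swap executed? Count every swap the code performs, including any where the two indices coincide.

pivot = data[6] = 5; i = -1
j=0: data[0]=10 > 5 → no swap
j=1: data[1]=-3 ≤ 5 → i=0, swap data[0],data[1] → -3 10 -2 6 4 0 5
j=2: data[2]=-2 ≤ 5 → i=1, swap data[1],data[2] → -3 -2 10 6 4 0 5
j=3: data[3]=6 > 5 → no swap
j=4: data[4]=4 ≤ 5 → i=2, swap data[2],data[4] → -3 -2 4 6 10 0 5
j=5: data[5]=0 ≤ 5 → i=3, swap data[3],data[5] → -3 -2 4 0 10 6 5
final swap data[4],data[6] → -3 -2 4 0 5 6 10; return 4

5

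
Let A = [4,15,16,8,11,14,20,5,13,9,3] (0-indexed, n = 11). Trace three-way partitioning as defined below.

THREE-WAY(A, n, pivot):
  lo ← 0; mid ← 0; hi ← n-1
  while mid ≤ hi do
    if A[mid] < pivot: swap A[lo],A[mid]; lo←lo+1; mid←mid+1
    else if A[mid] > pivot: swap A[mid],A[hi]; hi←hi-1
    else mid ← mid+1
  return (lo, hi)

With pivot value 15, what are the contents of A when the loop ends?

[4,3,8,11,14,9,5,13,15,20,16]

lo=0 mid=0 hi=10
4<15: swap(0,0), lo=1 mid=1 ⇒ [4,15,16,8,11,14,20,5,13,9,3]
15=15: mid=2
16>15: swap(2,10), hi=9 ⇒ [4,15,3,8,11,14,20,5,13,9,16]
3<15: swap(1,2), lo=2 mid=3 ⇒ [4,3,15,8,11,14,20,5,13,9,16]
8<15: swap(2,3), lo=3 mid=4 ⇒ [4,3,8,15,11,14,20,5,13,9,16]
11<15: swap(3,4), lo=4 mid=5 ⇒ [4,3,8,11,15,14,20,5,13,9,16]
14<15: swap(4,5), lo=5 mid=6 ⇒ [4,3,8,11,14,15,20,5,13,9,16]
20>15: swap(6,9), hi=8 ⇒ [4,3,8,11,14,15,9,5,13,20,16]
9<15: swap(5,6), lo=6 mid=7 ⇒ [4,3,8,11,14,9,15,5,13,20,16]
5<15: swap(6,7), lo=7 mid=8 ⇒ [4,3,8,11,14,9,5,15,13,20,16]
13<15: swap(7,8), lo=8 mid=9 ⇒ [4,3,8,11,14,9,5,13,15,20,16]
done. lo=8 hi=8; A=[4,3,8,11,14,9,5,13,15,20,16]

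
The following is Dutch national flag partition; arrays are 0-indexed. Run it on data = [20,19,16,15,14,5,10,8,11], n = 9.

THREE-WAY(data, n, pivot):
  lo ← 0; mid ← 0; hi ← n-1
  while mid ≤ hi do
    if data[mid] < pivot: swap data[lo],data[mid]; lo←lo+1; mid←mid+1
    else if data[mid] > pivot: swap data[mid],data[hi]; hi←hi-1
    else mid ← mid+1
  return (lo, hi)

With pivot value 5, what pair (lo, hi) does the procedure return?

pivot = 5; lo=0, mid=0, hi=8
data[mid]=20>5: swap data[0],data[8]; hi=7 → [11,19,16,15,14,5,10,8,20]
data[mid]=11>5: swap data[0],data[7]; hi=6 → [8,19,16,15,14,5,10,11,20]
data[mid]=8>5: swap data[0],data[6]; hi=5 → [10,19,16,15,14,5,8,11,20]
data[mid]=10>5: swap data[0],data[5]; hi=4 → [5,19,16,15,14,10,8,11,20]
data[mid]=5=5: mid=1
data[mid]=19>5: swap data[1],data[4]; hi=3 → [5,14,16,15,19,10,8,11,20]
data[mid]=14>5: swap data[1],data[3]; hi=2 → [5,15,16,14,19,10,8,11,20]
data[mid]=15>5: swap data[1],data[2]; hi=1 → [5,16,15,14,19,10,8,11,20]
data[mid]=16>5: swap data[1],data[1]; hi=0 → [5,16,15,14,19,10,8,11,20]
end: lo=0, hi=0; data = [5,16,15,14,19,10,8,11,20]

(0, 0)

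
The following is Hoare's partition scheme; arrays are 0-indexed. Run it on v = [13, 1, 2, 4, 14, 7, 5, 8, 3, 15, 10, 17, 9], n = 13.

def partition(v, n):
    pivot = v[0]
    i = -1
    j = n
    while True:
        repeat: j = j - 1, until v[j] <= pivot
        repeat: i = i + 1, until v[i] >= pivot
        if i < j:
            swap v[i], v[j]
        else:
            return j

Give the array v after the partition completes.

pivot=13
j stops at 12 (9), i stops at 0 (13); swap ⇒ [9, 1, 2, 4, 14, 7, 5, 8, 3, 15, 10, 17, 13]
j stops at 10 (10), i stops at 4 (14); swap ⇒ [9, 1, 2, 4, 10, 7, 5, 8, 3, 15, 14, 17, 13]
j stops at 8, i stops at 9; i≥j ⇒ return 8. v=[9, 1, 2, 4, 10, 7, 5, 8, 3, 15, 14, 17, 13]

[9, 1, 2, 4, 10, 7, 5, 8, 3, 15, 14, 17, 13]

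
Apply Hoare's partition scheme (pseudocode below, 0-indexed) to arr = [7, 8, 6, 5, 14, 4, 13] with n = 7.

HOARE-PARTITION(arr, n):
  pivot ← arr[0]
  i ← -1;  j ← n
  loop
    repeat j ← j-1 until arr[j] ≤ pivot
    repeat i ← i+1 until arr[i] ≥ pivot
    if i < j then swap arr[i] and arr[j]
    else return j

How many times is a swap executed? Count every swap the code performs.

2

pivot = arr[0] = 7; i = -1, j = 7
j→5 (arr[5]=4≤7), i→0 (arr[0]=7≥7); i<j, swap → [4, 8, 6, 5, 14, 7, 13]
j→3 (arr[3]=5≤7), i→1 (arr[1]=8≥7); i<j, swap → [4, 5, 6, 8, 14, 7, 13]
j→2, i→3; i≥j, return j=2. arr = [4, 5, 6, 8, 14, 7, 13]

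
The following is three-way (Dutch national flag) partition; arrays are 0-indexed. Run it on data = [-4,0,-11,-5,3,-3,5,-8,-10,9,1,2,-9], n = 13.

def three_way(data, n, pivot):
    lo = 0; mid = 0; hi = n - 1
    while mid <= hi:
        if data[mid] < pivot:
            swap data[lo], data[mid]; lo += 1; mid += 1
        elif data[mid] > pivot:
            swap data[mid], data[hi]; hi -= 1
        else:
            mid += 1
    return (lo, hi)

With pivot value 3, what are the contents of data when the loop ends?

[-4,0,-11,-5,-3,-9,-8,-10,2,1,3,9,5]

lo=0 mid=0 hi=12
-4<3: swap(0,0), lo=1 mid=1 ⇒ [-4,0,-11,-5,3,-3,5,-8,-10,9,1,2,-9]
0<3: swap(1,1), lo=2 mid=2 ⇒ [-4,0,-11,-5,3,-3,5,-8,-10,9,1,2,-9]
-11<3: swap(2,2), lo=3 mid=3 ⇒ [-4,0,-11,-5,3,-3,5,-8,-10,9,1,2,-9]
-5<3: swap(3,3), lo=4 mid=4 ⇒ [-4,0,-11,-5,3,-3,5,-8,-10,9,1,2,-9]
3=3: mid=5
-3<3: swap(4,5), lo=5 mid=6 ⇒ [-4,0,-11,-5,-3,3,5,-8,-10,9,1,2,-9]
5>3: swap(6,12), hi=11 ⇒ [-4,0,-11,-5,-3,3,-9,-8,-10,9,1,2,5]
-9<3: swap(5,6), lo=6 mid=7 ⇒ [-4,0,-11,-5,-3,-9,3,-8,-10,9,1,2,5]
-8<3: swap(6,7), lo=7 mid=8 ⇒ [-4,0,-11,-5,-3,-9,-8,3,-10,9,1,2,5]
-10<3: swap(7,8), lo=8 mid=9 ⇒ [-4,0,-11,-5,-3,-9,-8,-10,3,9,1,2,5]
9>3: swap(9,11), hi=10 ⇒ [-4,0,-11,-5,-3,-9,-8,-10,3,2,1,9,5]
2<3: swap(8,9), lo=9 mid=10 ⇒ [-4,0,-11,-5,-3,-9,-8,-10,2,3,1,9,5]
1<3: swap(9,10), lo=10 mid=11 ⇒ [-4,0,-11,-5,-3,-9,-8,-10,2,1,3,9,5]
done. lo=10 hi=10; data=[-4,0,-11,-5,-3,-9,-8,-10,2,1,3,9,5]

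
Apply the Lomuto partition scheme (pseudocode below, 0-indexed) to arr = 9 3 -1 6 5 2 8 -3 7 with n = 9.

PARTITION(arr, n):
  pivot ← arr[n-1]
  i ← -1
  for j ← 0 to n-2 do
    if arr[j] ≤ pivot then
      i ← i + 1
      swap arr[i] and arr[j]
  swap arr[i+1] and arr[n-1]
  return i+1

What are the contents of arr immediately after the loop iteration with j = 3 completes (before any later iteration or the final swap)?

pivot = arr[8] = 7; i = -1
j=0: arr[0]=9 > 7 → no swap
j=1: arr[1]=3 ≤ 7 → i=0, swap arr[0],arr[1] → 3 9 -1 6 5 2 8 -3 7
j=2: arr[2]=-1 ≤ 7 → i=1, swap arr[1],arr[2] → 3 -1 9 6 5 2 8 -3 7
j=3: arr[3]=6 ≤ 7 → i=2, swap arr[2],arr[3] → 3 -1 6 9 5 2 8 -3 7
(after j=3) arr = 3 -1 6 9 5 2 8 -3 7

3 -1 6 9 5 2 8 -3 7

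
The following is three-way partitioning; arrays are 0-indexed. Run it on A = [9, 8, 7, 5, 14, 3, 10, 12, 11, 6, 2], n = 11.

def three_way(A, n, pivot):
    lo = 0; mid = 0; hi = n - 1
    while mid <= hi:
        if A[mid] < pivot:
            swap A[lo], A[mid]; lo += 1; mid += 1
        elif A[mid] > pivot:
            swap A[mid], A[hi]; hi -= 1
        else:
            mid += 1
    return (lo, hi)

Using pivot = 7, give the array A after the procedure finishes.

[2, 6, 5, 3, 7, 10, 12, 11, 14, 8, 9]

lo=0 mid=0 hi=10
9>7: swap(0,10), hi=9 ⇒ [2, 8, 7, 5, 14, 3, 10, 12, 11, 6, 9]
2<7: swap(0,0), lo=1 mid=1 ⇒ [2, 8, 7, 5, 14, 3, 10, 12, 11, 6, 9]
8>7: swap(1,9), hi=8 ⇒ [2, 6, 7, 5, 14, 3, 10, 12, 11, 8, 9]
6<7: swap(1,1), lo=2 mid=2 ⇒ [2, 6, 7, 5, 14, 3, 10, 12, 11, 8, 9]
7=7: mid=3
5<7: swap(2,3), lo=3 mid=4 ⇒ [2, 6, 5, 7, 14, 3, 10, 12, 11, 8, 9]
14>7: swap(4,8), hi=7 ⇒ [2, 6, 5, 7, 11, 3, 10, 12, 14, 8, 9]
11>7: swap(4,7), hi=6 ⇒ [2, 6, 5, 7, 12, 3, 10, 11, 14, 8, 9]
12>7: swap(4,6), hi=5 ⇒ [2, 6, 5, 7, 10, 3, 12, 11, 14, 8, 9]
10>7: swap(4,5), hi=4 ⇒ [2, 6, 5, 7, 3, 10, 12, 11, 14, 8, 9]
3<7: swap(3,4), lo=4 mid=5 ⇒ [2, 6, 5, 3, 7, 10, 12, 11, 14, 8, 9]
done. lo=4 hi=4; A=[2, 6, 5, 3, 7, 10, 12, 11, 14, 8, 9]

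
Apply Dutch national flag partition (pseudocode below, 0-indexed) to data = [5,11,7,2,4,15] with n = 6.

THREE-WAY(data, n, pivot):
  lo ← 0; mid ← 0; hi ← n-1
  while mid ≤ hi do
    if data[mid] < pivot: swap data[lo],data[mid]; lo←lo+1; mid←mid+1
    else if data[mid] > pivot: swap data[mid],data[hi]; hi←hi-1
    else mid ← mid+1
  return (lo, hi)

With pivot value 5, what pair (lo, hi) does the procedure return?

(2, 2)

lo=0 mid=0 hi=5
5=5: mid=1
11>5: swap(1,5), hi=4 ⇒ [5,15,7,2,4,11]
15>5: swap(1,4), hi=3 ⇒ [5,4,7,2,15,11]
4<5: swap(0,1), lo=1 mid=2 ⇒ [4,5,7,2,15,11]
7>5: swap(2,3), hi=2 ⇒ [4,5,2,7,15,11]
2<5: swap(1,2), lo=2 mid=3 ⇒ [4,2,5,7,15,11]
done. lo=2 hi=2; data=[4,2,5,7,15,11]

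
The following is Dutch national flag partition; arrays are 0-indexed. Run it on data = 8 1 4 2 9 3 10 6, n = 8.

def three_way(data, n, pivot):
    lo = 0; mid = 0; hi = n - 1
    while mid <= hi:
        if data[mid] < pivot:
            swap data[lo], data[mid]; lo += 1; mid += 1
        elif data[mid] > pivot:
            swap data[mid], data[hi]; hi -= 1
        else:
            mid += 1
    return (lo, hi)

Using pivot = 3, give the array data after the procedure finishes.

1 2 3 9 4 10 6 8

pivot = 3; lo=0, mid=0, hi=7
data[mid]=8>3: swap data[0],data[7]; hi=6 → 6 1 4 2 9 3 10 8
data[mid]=6>3: swap data[0],data[6]; hi=5 → 10 1 4 2 9 3 6 8
data[mid]=10>3: swap data[0],data[5]; hi=4 → 3 1 4 2 9 10 6 8
data[mid]=3=3: mid=1
data[mid]=1<3: swap data[0],data[1]; lo=1,mid=2 → 1 3 4 2 9 10 6 8
data[mid]=4>3: swap data[2],data[4]; hi=3 → 1 3 9 2 4 10 6 8
data[mid]=9>3: swap data[2],data[3]; hi=2 → 1 3 2 9 4 10 6 8
data[mid]=2<3: swap data[1],data[2]; lo=2,mid=3 → 1 2 3 9 4 10 6 8
end: lo=2, hi=2; data = 1 2 3 9 4 10 6 8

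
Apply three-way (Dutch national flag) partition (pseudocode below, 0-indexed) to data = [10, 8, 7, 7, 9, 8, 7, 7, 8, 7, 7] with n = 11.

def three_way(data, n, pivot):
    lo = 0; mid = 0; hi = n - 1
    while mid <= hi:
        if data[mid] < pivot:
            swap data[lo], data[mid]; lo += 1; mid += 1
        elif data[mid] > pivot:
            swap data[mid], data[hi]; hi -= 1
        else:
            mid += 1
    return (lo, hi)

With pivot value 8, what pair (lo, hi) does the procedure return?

(6, 8)

lo=0 mid=0 hi=10
10>8: swap(0,10), hi=9 ⇒ [7, 8, 7, 7, 9, 8, 7, 7, 8, 7, 10]
7<8: swap(0,0), lo=1 mid=1 ⇒ [7, 8, 7, 7, 9, 8, 7, 7, 8, 7, 10]
8=8: mid=2
7<8: swap(1,2), lo=2 mid=3 ⇒ [7, 7, 8, 7, 9, 8, 7, 7, 8, 7, 10]
7<8: swap(2,3), lo=3 mid=4 ⇒ [7, 7, 7, 8, 9, 8, 7, 7, 8, 7, 10]
9>8: swap(4,9), hi=8 ⇒ [7, 7, 7, 8, 7, 8, 7, 7, 8, 9, 10]
7<8: swap(3,4), lo=4 mid=5 ⇒ [7, 7, 7, 7, 8, 8, 7, 7, 8, 9, 10]
8=8: mid=6
7<8: swap(4,6), lo=5 mid=7 ⇒ [7, 7, 7, 7, 7, 8, 8, 7, 8, 9, 10]
7<8: swap(5,7), lo=6 mid=8 ⇒ [7, 7, 7, 7, 7, 7, 8, 8, 8, 9, 10]
8=8: mid=9
done. lo=6 hi=8; data=[7, 7, 7, 7, 7, 7, 8, 8, 8, 9, 10]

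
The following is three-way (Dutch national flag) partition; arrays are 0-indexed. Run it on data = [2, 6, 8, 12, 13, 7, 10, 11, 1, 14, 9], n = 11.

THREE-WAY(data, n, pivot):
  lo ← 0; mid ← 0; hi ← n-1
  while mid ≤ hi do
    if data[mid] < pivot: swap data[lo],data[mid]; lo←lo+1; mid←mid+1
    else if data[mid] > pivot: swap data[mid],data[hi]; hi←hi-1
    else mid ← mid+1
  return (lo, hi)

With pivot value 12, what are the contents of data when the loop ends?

pivot = 12; lo=0, mid=0, hi=10
data[mid]=2<12: swap data[0],data[0]; lo=1,mid=1 → [2, 6, 8, 12, 13, 7, 10, 11, 1, 14, 9]
data[mid]=6<12: swap data[1],data[1]; lo=2,mid=2 → [2, 6, 8, 12, 13, 7, 10, 11, 1, 14, 9]
data[mid]=8<12: swap data[2],data[2]; lo=3,mid=3 → [2, 6, 8, 12, 13, 7, 10, 11, 1, 14, 9]
data[mid]=12=12: mid=4
data[mid]=13>12: swap data[4],data[10]; hi=9 → [2, 6, 8, 12, 9, 7, 10, 11, 1, 14, 13]
data[mid]=9<12: swap data[3],data[4]; lo=4,mid=5 → [2, 6, 8, 9, 12, 7, 10, 11, 1, 14, 13]
data[mid]=7<12: swap data[4],data[5]; lo=5,mid=6 → [2, 6, 8, 9, 7, 12, 10, 11, 1, 14, 13]
data[mid]=10<12: swap data[5],data[6]; lo=6,mid=7 → [2, 6, 8, 9, 7, 10, 12, 11, 1, 14, 13]
data[mid]=11<12: swap data[6],data[7]; lo=7,mid=8 → [2, 6, 8, 9, 7, 10, 11, 12, 1, 14, 13]
data[mid]=1<12: swap data[7],data[8]; lo=8,mid=9 → [2, 6, 8, 9, 7, 10, 11, 1, 12, 14, 13]
data[mid]=14>12: swap data[9],data[9]; hi=8 → [2, 6, 8, 9, 7, 10, 11, 1, 12, 14, 13]
end: lo=8, hi=8; data = [2, 6, 8, 9, 7, 10, 11, 1, 12, 14, 13]

[2, 6, 8, 9, 7, 10, 11, 1, 12, 14, 13]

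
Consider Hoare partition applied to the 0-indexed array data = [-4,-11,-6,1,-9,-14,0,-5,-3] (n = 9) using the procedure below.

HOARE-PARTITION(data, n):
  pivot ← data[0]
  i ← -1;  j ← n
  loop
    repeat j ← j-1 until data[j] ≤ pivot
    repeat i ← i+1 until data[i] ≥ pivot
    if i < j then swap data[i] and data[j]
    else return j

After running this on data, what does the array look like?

[-5,-11,-6,-14,-9,1,0,-4,-3]

pivot = data[0] = -4; i = -1, j = 9
j→7 (data[7]=-5≤-4), i→0 (data[0]=-4≥-4); i<j, swap → [-5,-11,-6,1,-9,-14,0,-4,-3]
j→5 (data[5]=-14≤-4), i→3 (data[3]=1≥-4); i<j, swap → [-5,-11,-6,-14,-9,1,0,-4,-3]
j→4, i→5; i≥j, return j=4. data = [-5,-11,-6,-14,-9,1,0,-4,-3]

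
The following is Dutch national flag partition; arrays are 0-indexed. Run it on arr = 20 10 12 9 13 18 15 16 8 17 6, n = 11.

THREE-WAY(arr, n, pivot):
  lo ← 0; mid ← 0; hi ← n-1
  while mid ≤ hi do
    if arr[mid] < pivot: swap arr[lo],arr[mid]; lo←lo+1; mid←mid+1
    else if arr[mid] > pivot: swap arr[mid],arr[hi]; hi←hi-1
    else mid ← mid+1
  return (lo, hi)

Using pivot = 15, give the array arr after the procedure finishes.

pivot = 15; lo=0, mid=0, hi=10
arr[mid]=20>15: swap arr[0],arr[10]; hi=9 → 6 10 12 9 13 18 15 16 8 17 20
arr[mid]=6<15: swap arr[0],arr[0]; lo=1,mid=1 → 6 10 12 9 13 18 15 16 8 17 20
arr[mid]=10<15: swap arr[1],arr[1]; lo=2,mid=2 → 6 10 12 9 13 18 15 16 8 17 20
arr[mid]=12<15: swap arr[2],arr[2]; lo=3,mid=3 → 6 10 12 9 13 18 15 16 8 17 20
arr[mid]=9<15: swap arr[3],arr[3]; lo=4,mid=4 → 6 10 12 9 13 18 15 16 8 17 20
arr[mid]=13<15: swap arr[4],arr[4]; lo=5,mid=5 → 6 10 12 9 13 18 15 16 8 17 20
arr[mid]=18>15: swap arr[5],arr[9]; hi=8 → 6 10 12 9 13 17 15 16 8 18 20
arr[mid]=17>15: swap arr[5],arr[8]; hi=7 → 6 10 12 9 13 8 15 16 17 18 20
arr[mid]=8<15: swap arr[5],arr[5]; lo=6,mid=6 → 6 10 12 9 13 8 15 16 17 18 20
arr[mid]=15=15: mid=7
arr[mid]=16>15: swap arr[7],arr[7]; hi=6 → 6 10 12 9 13 8 15 16 17 18 20
end: lo=6, hi=6; arr = 6 10 12 9 13 8 15 16 17 18 20

6 10 12 9 13 8 15 16 17 18 20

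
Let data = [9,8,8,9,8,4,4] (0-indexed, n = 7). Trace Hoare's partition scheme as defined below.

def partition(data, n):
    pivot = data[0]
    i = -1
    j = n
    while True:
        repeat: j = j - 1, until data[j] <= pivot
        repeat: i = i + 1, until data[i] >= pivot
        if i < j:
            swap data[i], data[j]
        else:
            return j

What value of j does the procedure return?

4

pivot = data[0] = 9; i = -1, j = 7
j→6 (data[6]=4≤9), i→0 (data[0]=9≥9); i<j, swap → [4,8,8,9,8,4,9]
j→5 (data[5]=4≤9), i→3 (data[3]=9≥9); i<j, swap → [4,8,8,4,8,9,9]
j→4, i→5; i≥j, return j=4. data = [4,8,8,4,8,9,9]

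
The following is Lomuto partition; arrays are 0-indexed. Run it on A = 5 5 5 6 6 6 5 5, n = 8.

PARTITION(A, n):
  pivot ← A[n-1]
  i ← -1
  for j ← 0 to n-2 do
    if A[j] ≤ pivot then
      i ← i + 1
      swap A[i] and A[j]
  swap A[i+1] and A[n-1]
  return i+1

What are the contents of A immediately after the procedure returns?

pivot=5, i=-1
j=0: 5≤5, i=0, swap(0,0) ⇒ 5 5 5 6 6 6 5 5
j=1: 5≤5, i=1, swap(1,1) ⇒ 5 5 5 6 6 6 5 5
j=2: 5≤5, i=2, swap(2,2) ⇒ 5 5 5 6 6 6 5 5
j=3: 6>5, skip
j=4: 6>5, skip
j=5: 6>5, skip
j=6: 5≤5, i=3, swap(3,6) ⇒ 5 5 5 5 6 6 6 5
swap(4,7) ⇒ 5 5 5 5 5 6 6 6; return 4

5 5 5 5 5 6 6 6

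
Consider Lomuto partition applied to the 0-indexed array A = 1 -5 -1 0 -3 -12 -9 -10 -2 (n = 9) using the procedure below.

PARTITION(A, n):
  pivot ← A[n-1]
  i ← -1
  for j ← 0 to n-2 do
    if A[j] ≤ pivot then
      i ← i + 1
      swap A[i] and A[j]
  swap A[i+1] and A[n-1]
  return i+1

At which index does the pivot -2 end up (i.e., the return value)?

pivot=-2, i=-1
j=0: 1>-2, skip
j=1: -5≤-2, i=0, swap(0,1) ⇒ -5 1 -1 0 -3 -12 -9 -10 -2
j=2: -1>-2, skip
j=3: 0>-2, skip
j=4: -3≤-2, i=1, swap(1,4) ⇒ -5 -3 -1 0 1 -12 -9 -10 -2
j=5: -12≤-2, i=2, swap(2,5) ⇒ -5 -3 -12 0 1 -1 -9 -10 -2
j=6: -9≤-2, i=3, swap(3,6) ⇒ -5 -3 -12 -9 1 -1 0 -10 -2
j=7: -10≤-2, i=4, swap(4,7) ⇒ -5 -3 -12 -9 -10 -1 0 1 -2
swap(5,8) ⇒ -5 -3 -12 -9 -10 -2 0 1 -1; return 5

5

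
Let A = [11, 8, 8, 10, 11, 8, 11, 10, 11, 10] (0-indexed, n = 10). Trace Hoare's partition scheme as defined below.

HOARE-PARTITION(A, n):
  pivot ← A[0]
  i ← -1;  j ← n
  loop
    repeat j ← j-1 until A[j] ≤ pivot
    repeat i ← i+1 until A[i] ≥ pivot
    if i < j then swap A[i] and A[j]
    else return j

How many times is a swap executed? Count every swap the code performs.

pivot=11
j stops at 9 (10), i stops at 0 (11); swap ⇒ [10, 8, 8, 10, 11, 8, 11, 10, 11, 11]
j stops at 8 (11), i stops at 4 (11); swap ⇒ [10, 8, 8, 10, 11, 8, 11, 10, 11, 11]
j stops at 7 (10), i stops at 6 (11); swap ⇒ [10, 8, 8, 10, 11, 8, 10, 11, 11, 11]
j stops at 6, i stops at 7; i≥j ⇒ return 6. A=[10, 8, 8, 10, 11, 8, 10, 11, 11, 11]

3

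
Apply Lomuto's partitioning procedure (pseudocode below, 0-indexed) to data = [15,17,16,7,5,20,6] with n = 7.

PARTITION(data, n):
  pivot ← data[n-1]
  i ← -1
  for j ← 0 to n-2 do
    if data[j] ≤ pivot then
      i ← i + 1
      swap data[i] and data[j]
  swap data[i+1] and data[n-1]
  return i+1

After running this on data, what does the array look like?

[5,6,16,7,15,20,17]

pivot=6, i=-1
j=0: 15>6, skip
j=1: 17>6, skip
j=2: 16>6, skip
j=3: 7>6, skip
j=4: 5≤6, i=0, swap(0,4) ⇒ [5,17,16,7,15,20,6]
j=5: 20>6, skip
swap(1,6) ⇒ [5,6,16,7,15,20,17]; return 1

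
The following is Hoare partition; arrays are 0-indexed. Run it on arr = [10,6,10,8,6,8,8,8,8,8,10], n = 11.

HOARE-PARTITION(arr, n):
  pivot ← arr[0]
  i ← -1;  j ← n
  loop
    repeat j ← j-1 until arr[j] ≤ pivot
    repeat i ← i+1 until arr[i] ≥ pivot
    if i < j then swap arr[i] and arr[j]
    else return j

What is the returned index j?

pivot=10
j stops at 10 (10), i stops at 0 (10); swap ⇒ [10,6,10,8,6,8,8,8,8,8,10]
j stops at 9 (8), i stops at 2 (10); swap ⇒ [10,6,8,8,6,8,8,8,8,10,10]
j stops at 8, i stops at 9; i≥j ⇒ return 8. arr=[10,6,8,8,6,8,8,8,8,10,10]

8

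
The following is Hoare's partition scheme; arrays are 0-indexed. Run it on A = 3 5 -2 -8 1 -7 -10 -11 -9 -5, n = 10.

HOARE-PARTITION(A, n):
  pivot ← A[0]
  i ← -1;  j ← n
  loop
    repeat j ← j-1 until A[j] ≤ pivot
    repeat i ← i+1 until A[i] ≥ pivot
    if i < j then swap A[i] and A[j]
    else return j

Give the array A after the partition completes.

pivot = A[0] = 3; i = -1, j = 10
j→9 (A[9]=-5≤3), i→0 (A[0]=3≥3); i<j, swap → -5 5 -2 -8 1 -7 -10 -11 -9 3
j→8 (A[8]=-9≤3), i→1 (A[1]=5≥3); i<j, swap → -5 -9 -2 -8 1 -7 -10 -11 5 3
j→7, i→8; i≥j, return j=7. A = -5 -9 -2 -8 1 -7 -10 -11 5 3

-5 -9 -2 -8 1 -7 -10 -11 5 3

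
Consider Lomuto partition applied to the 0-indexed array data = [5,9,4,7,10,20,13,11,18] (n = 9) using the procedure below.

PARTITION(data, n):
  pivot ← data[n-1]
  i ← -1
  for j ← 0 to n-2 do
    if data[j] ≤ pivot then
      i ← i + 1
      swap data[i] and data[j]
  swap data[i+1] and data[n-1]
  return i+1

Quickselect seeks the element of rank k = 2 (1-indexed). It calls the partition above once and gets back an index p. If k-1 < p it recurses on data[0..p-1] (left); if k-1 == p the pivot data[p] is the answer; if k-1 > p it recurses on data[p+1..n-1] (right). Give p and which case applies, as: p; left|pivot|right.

7; left

pivot = data[8] = 18; i = -1
j=0: data[0]=5 ≤ 18 → i=0, swap data[0],data[0] (no change) → [5,9,4,7,10,20,13,11,18]
j=1: data[1]=9 ≤ 18 → i=1, swap data[1],data[1] (no change) → [5,9,4,7,10,20,13,11,18]
j=2: data[2]=4 ≤ 18 → i=2, swap data[2],data[2] (no change) → [5,9,4,7,10,20,13,11,18]
j=3: data[3]=7 ≤ 18 → i=3, swap data[3],data[3] (no change) → [5,9,4,7,10,20,13,11,18]
j=4: data[4]=10 ≤ 18 → i=4, swap data[4],data[4] (no change) → [5,9,4,7,10,20,13,11,18]
j=5: data[5]=20 > 18 → no swap
j=6: data[6]=13 ≤ 18 → i=5, swap data[5],data[6] → [5,9,4,7,10,13,20,11,18]
j=7: data[7]=11 ≤ 18 → i=6, swap data[6],data[7] → [5,9,4,7,10,13,11,20,18]
final swap data[7],data[8] → [5,9,4,7,10,13,11,18,20]; return 7
p = 7; k-1 = 1 < 7 ⇒ left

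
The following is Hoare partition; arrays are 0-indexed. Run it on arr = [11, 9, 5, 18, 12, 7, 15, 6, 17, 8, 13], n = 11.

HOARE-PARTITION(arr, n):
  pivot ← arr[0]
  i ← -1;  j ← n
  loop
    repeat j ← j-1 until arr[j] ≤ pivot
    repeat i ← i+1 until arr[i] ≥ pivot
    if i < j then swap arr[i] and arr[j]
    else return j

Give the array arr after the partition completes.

pivot = arr[0] = 11; i = -1, j = 11
j→9 (arr[9]=8≤11), i→0 (arr[0]=11≥11); i<j, swap → [8, 9, 5, 18, 12, 7, 15, 6, 17, 11, 13]
j→7 (arr[7]=6≤11), i→3 (arr[3]=18≥11); i<j, swap → [8, 9, 5, 6, 12, 7, 15, 18, 17, 11, 13]
j→5 (arr[5]=7≤11), i→4 (arr[4]=12≥11); i<j, swap → [8, 9, 5, 6, 7, 12, 15, 18, 17, 11, 13]
j→4, i→5; i≥j, return j=4. arr = [8, 9, 5, 6, 7, 12, 15, 18, 17, 11, 13]

[8, 9, 5, 6, 7, 12, 15, 18, 17, 11, 13]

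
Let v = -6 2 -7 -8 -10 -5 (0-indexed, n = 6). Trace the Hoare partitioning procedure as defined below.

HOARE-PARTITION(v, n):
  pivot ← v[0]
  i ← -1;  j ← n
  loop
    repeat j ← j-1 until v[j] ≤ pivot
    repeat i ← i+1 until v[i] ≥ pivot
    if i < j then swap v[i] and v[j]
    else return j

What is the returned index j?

2

pivot=-6
j stops at 4 (-10), i stops at 0 (-6); swap ⇒ -10 2 -7 -8 -6 -5
j stops at 3 (-8), i stops at 1 (2); swap ⇒ -10 -8 -7 2 -6 -5
j stops at 2, i stops at 3; i≥j ⇒ return 2. v=-10 -8 -7 2 -6 -5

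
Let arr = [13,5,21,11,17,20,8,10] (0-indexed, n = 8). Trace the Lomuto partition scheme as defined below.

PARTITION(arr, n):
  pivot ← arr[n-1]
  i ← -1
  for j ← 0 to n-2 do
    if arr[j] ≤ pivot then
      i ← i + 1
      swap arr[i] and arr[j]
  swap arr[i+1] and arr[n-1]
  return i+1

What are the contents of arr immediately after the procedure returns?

pivot=10, i=-1
j=0: 13>10, skip
j=1: 5≤10, i=0, swap(0,1) ⇒ [5,13,21,11,17,20,8,10]
j=2: 21>10, skip
j=3: 11>10, skip
j=4: 17>10, skip
j=5: 20>10, skip
j=6: 8≤10, i=1, swap(1,6) ⇒ [5,8,21,11,17,20,13,10]
swap(2,7) ⇒ [5,8,10,11,17,20,13,21]; return 2

[5,8,10,11,17,20,13,21]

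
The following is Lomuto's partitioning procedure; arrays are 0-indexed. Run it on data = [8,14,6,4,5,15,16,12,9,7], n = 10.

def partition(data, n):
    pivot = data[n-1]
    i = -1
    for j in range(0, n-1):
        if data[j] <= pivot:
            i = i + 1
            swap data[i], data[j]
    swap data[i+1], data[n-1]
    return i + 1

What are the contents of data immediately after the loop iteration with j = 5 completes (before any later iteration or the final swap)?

pivot = data[9] = 7; i = -1
j=0: data[0]=8 > 7 → no swap
j=1: data[1]=14 > 7 → no swap
j=2: data[2]=6 ≤ 7 → i=0, swap data[0],data[2] → [6,14,8,4,5,15,16,12,9,7]
j=3: data[3]=4 ≤ 7 → i=1, swap data[1],data[3] → [6,4,8,14,5,15,16,12,9,7]
j=4: data[4]=5 ≤ 7 → i=2, swap data[2],data[4] → [6,4,5,14,8,15,16,12,9,7]
j=5: data[5]=15 > 7 → no swap
(after j=5) data = [6,4,5,14,8,15,16,12,9,7]

[6,4,5,14,8,15,16,12,9,7]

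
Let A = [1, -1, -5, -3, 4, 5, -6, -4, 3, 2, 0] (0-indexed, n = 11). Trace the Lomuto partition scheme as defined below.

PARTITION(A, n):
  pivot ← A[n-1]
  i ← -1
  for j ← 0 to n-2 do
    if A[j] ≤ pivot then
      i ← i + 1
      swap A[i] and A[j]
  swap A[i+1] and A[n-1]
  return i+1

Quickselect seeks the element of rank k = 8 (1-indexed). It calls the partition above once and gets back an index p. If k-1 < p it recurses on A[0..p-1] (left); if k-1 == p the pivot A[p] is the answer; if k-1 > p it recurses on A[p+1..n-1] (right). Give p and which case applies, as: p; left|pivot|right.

5; right

pivot = A[10] = 0; i = -1
j=0: A[0]=1 > 0 → no swap
j=1: A[1]=-1 ≤ 0 → i=0, swap A[0],A[1] → [-1, 1, -5, -3, 4, 5, -6, -4, 3, 2, 0]
j=2: A[2]=-5 ≤ 0 → i=1, swap A[1],A[2] → [-1, -5, 1, -3, 4, 5, -6, -4, 3, 2, 0]
j=3: A[3]=-3 ≤ 0 → i=2, swap A[2],A[3] → [-1, -5, -3, 1, 4, 5, -6, -4, 3, 2, 0]
j=4: A[4]=4 > 0 → no swap
j=5: A[5]=5 > 0 → no swap
j=6: A[6]=-6 ≤ 0 → i=3, swap A[3],A[6] → [-1, -5, -3, -6, 4, 5, 1, -4, 3, 2, 0]
j=7: A[7]=-4 ≤ 0 → i=4, swap A[4],A[7] → [-1, -5, -3, -6, -4, 5, 1, 4, 3, 2, 0]
j=8: A[8]=3 > 0 → no swap
j=9: A[9]=2 > 0 → no swap
final swap A[5],A[10] → [-1, -5, -3, -6, -4, 0, 1, 4, 3, 2, 5]; return 5
p = 5; k-1 = 7 > 5 ⇒ right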